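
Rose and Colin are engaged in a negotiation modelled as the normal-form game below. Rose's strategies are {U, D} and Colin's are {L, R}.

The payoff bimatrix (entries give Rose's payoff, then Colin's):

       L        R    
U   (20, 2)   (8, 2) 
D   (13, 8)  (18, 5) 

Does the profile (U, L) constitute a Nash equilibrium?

At (U, L), Rose earns 20; switching to D would give 13, so Rose has no profitable deviation.
Colin earns 2; switching to R would give 2, so Colin has no profitable deviation.
Neither player can gain by a unilateral deviation, so this profile is a Nash equilibrium.

Yes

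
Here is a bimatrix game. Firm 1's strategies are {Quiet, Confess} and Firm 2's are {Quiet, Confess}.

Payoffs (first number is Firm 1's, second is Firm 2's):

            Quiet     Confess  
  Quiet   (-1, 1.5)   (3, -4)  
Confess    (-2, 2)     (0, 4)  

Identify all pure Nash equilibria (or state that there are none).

(Quiet, Quiet): Firm 1 gets -1 ≥ -2 from Confess, and Firm 2 gets 1.5 ≥ -4 from Confess — Nash equilibrium.
(Quiet, Confess): Firm 2 prefers Quiet (1.5 > -4) — not an equilibrium.
(Confess, Quiet): Firm 1 prefers Quiet (-1 > -2); Firm 2 prefers Confess (4 > 2) — not an equilibrium.
(Confess, Confess): Firm 1 prefers Quiet (3 > 0) — not an equilibrium.

(Quiet, Quiet)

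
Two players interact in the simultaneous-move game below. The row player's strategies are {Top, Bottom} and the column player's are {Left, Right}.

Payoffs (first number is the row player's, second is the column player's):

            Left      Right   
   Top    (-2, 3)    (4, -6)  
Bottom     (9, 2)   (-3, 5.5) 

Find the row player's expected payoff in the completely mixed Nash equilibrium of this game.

5/3

First find q, the probability the column player plays Left, from the row player's indifference between Top and Bottom: −2q + 4(1−q) = 9q − 3(1−q), giving q = 7/18.
Since the row player is indifferent in equilibrium, the row player's expected payoff equals the payoff from either row against (7/18, 11/18). Using Top: −2(7/18) + 4(11/18) = 5/3.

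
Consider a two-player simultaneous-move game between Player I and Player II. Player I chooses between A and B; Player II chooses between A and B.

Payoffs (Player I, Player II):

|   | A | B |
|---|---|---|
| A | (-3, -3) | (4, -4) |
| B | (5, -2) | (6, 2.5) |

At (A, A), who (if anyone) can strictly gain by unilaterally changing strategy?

Player I

Player I at (A, A) earns -3; deviating to B yields 5 — a strict improvement.
Player II earns -3; deviating to B yields -4 — not better.
Only Player I has a strictly profitable deviation.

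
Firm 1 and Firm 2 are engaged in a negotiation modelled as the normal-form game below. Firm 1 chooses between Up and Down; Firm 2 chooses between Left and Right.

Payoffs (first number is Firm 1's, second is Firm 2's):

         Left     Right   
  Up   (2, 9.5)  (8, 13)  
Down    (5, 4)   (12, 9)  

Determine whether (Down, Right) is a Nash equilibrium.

Yes

At (Down, Right), Firm 1 earns 12; switching to Up would give 8, so Firm 1 has no profitable deviation.
Firm 2 earns 9; switching to Left would give 4, so Firm 2 has no profitable deviation.
Neither player can gain by a unilateral deviation, so this profile is a Nash equilibrium.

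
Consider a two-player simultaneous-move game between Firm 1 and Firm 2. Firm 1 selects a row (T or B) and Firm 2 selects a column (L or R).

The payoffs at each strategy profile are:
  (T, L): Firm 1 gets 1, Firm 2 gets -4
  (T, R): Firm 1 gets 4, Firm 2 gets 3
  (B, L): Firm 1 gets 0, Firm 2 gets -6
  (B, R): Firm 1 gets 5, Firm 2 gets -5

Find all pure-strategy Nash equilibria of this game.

(T, L): Firm 2 prefers R (3 > -4) — not an equilibrium.
(T, R): Firm 1 prefers B (5 > 4) — not an equilibrium.
(B, L): Firm 1 prefers T (1 > 0); Firm 2 prefers R (-5 > -6) — not an equilibrium.
(B, R): Firm 1 gets 5 ≥ 4 from T, and Firm 2 gets -5 ≥ -6 from L — Nash equilibrium.

(B, R)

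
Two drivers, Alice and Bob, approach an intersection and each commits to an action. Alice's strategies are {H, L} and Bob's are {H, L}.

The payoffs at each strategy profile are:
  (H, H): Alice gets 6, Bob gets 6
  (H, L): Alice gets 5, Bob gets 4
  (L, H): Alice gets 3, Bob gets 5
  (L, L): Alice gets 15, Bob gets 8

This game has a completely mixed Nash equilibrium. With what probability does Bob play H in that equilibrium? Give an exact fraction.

Let q be the probability that Bob plays H. In a completely mixed equilibrium, Alice must be indifferent between H and L.
Alice's expected payoff from H is 6q + 5(1−q); from L it is 3q + 15(1−q).
Setting these equal: q + 5 = −12q + 15, so q = 10/13.

10/13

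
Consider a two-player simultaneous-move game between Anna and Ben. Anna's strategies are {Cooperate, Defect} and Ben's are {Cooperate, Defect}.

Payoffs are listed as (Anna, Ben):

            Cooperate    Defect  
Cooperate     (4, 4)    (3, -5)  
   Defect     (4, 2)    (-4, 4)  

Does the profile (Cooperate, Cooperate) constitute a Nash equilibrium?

Yes

At (Cooperate, Cooperate), Anna earns 4; switching to Defect would give 4, so Anna has no profitable deviation.
Ben earns 4; switching to Defect would give -5, so Ben has no profitable deviation.
Neither player can gain by a unilateral deviation, so this profile is a Nash equilibrium.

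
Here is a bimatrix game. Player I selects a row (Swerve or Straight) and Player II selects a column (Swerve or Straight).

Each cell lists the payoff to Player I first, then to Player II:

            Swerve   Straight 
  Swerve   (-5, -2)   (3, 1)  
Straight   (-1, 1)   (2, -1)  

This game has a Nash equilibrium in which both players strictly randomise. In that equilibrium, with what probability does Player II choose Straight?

Let c be the probability that Player II plays Swerve. In a completely mixed equilibrium, Player I must be indifferent between Swerve and Straight.
Player I's expected payoff from Swerve is −5c + 3(1−c); from Straight it is −c + 2(1−c).
Setting these equal: −8c + 3 = −3c + 2, so c = 1/5.
Therefore Player II plays Straight with probability 1 − 1/5 = 4/5.

4/5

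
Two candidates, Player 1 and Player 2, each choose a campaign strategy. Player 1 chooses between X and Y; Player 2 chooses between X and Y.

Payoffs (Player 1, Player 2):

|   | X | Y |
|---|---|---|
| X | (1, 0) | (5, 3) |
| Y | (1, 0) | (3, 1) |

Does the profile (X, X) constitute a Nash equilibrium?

At (X, X), Player 1 earns 1; switching to Y would give 1, so Player 1 has no profitable deviation.
Player 2 earns 0; switching to Y would give 3, so Player 2 would deviate.
Since at least one player can profitably deviate, this is not a Nash equilibrium.

No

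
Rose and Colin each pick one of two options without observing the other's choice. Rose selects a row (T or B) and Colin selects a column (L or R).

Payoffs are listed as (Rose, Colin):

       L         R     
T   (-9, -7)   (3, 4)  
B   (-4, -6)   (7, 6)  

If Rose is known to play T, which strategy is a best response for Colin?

Against T, Colin earns -7 from L and 4 from R.
So R is the best response.

R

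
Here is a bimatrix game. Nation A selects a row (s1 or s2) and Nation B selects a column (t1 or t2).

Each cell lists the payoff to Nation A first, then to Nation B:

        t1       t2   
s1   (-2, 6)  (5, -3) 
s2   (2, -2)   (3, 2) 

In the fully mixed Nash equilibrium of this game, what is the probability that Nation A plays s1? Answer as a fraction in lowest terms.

Let x be the probability that Nation A plays s1. In a completely mixed equilibrium, Nation B must be indifferent between t1 and t2.
Nation B's expected payoff from t1 is 6x − 2(1−x); from t2 it is −3x + 2(1−x).
Setting these equal: 8x − 2 = −5x + 2, so x = 4/13.

4/13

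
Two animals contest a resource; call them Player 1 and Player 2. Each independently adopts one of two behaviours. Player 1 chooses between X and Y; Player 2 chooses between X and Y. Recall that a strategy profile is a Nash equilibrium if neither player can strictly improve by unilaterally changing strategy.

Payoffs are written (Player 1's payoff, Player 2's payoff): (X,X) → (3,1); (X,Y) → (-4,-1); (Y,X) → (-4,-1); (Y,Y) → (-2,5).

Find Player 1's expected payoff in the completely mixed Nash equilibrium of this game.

First find q, the probability Player 2 plays X, from Player 1's indifference between X and Y: 3q − 4(1−q) = −4q − 2(1−q), giving q = 2/9.
Since Player 1 is indifferent in equilibrium, Player 1's expected payoff equals the payoff from either row against (2/9, 7/9). Using X: 3(2/9) − 4(7/9) = -22/9.

-22/9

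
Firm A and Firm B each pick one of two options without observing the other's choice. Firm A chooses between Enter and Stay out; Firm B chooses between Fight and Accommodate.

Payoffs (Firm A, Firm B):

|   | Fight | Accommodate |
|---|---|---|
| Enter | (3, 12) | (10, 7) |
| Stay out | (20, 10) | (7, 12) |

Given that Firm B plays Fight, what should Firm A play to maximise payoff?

Against Fight, Firm A earns 3 from Enter and 20 from Stay out.
So Stay out is the best response.

Stay out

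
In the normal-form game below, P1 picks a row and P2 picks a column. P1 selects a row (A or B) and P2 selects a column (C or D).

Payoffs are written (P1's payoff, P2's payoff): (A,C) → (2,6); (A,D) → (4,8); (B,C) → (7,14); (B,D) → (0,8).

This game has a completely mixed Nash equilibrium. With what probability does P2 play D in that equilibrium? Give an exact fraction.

5/9

Let c be the probability that P2 plays C. In a completely mixed equilibrium, P1 must be indifferent between A and B.
P1's expected payoff from A is 2c + 4(1−c); from B it is 7c.
Setting these equal: −2c + 4 = 7c, so c = 4/9.
Therefore P2 plays D with probability 1 − 4/9 = 5/9.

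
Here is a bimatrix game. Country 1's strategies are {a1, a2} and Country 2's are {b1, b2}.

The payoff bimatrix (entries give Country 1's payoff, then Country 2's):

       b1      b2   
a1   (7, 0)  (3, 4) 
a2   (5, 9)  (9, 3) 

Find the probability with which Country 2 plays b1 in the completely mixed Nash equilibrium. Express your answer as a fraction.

Let y be the probability that Country 2 plays b1. In a completely mixed equilibrium, Country 1 must be indifferent between a1 and a2.
Country 1's expected payoff from a1 is 7y + 3(1−y); from a2 it is 5y + 9(1−y).
Setting these equal: 4y + 3 = −4y + 9, so y = 3/4.

3/4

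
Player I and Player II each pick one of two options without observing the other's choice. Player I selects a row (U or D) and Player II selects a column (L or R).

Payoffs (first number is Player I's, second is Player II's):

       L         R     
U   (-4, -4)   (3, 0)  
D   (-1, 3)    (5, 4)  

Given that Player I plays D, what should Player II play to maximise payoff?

Against D, Player II earns 3 from L and 4 from R.
So R is the best response.

R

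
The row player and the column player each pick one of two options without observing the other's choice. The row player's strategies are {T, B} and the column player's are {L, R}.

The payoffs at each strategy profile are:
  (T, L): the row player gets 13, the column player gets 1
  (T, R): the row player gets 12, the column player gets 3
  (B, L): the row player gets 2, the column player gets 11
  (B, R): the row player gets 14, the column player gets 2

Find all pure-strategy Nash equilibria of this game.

(T, L): the column player prefers R (3 > 1) — not an equilibrium.
(T, R): the row player prefers B (14 > 12) — not an equilibrium.
(B, L): the row player prefers T (13 > 2) — not an equilibrium.
(B, R): the column player prefers L (11 > 2) — not an equilibrium.

none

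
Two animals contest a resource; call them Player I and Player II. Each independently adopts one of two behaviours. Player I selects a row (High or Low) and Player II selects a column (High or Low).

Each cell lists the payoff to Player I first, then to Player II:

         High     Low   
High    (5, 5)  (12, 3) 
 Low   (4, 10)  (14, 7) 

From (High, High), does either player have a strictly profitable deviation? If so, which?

Neither

Player I at (High, High) earns 5; deviating to Low yields 4 — not better.
Player II earns 5; deviating to Low yields 3 — not better.
Neither player can strictly improve; the profile is a Nash equilibrium.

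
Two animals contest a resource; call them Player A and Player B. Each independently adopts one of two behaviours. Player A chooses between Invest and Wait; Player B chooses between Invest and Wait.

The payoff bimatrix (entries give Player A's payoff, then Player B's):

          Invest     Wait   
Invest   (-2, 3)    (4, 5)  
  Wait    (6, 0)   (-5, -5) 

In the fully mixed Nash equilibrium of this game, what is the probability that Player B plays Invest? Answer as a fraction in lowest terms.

Let q be the probability that Player B plays Invest. In a completely mixed equilibrium, Player A must be indifferent between Invest and Wait.
Player A's expected payoff from Invest is −2q + 4(1−q); from Wait it is 6q − 5(1−q).
Setting these equal: −6q + 4 = 11q − 5, so q = 9/17.

9/17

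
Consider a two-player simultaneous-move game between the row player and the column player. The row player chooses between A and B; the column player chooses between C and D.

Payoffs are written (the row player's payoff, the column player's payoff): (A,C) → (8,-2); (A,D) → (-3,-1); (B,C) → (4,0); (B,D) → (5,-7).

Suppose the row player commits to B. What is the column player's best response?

C

Against B, the column player earns 0 from C and -7 from D.
So C is the best response.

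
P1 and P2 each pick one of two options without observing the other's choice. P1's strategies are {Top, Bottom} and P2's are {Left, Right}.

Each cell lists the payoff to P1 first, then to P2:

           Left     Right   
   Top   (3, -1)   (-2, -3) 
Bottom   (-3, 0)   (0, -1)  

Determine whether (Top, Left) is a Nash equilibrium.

At (Top, Left), P1 earns 3; switching to Bottom would give -3, so P1 has no profitable deviation.
P2 earns -1; switching to Right would give -3, so P2 has no profitable deviation.
Neither player can gain by a unilateral deviation, so this profile is a Nash equilibrium.

Yes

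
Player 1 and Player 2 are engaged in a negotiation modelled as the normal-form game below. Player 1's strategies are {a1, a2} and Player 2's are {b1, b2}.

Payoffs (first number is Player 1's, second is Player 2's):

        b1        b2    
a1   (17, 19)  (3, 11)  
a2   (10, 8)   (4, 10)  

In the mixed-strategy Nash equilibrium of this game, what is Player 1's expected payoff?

First find y, the probability Player 2 plays b1, from Player 1's indifference between a1 and a2: 17y + 3(1−y) = 10y + 4(1−y), giving y = 1/8.
Since Player 1 is indifferent in equilibrium, Player 1's expected payoff equals the payoff from either row against (1/8, 7/8). Using a1: 17(1/8) + 3(7/8) = 19/4.

19/4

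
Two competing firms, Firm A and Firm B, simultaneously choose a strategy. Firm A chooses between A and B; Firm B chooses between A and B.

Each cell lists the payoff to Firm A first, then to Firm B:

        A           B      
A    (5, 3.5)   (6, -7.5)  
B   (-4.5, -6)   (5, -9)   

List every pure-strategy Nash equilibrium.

(A, A): Firm A gets 5 ≥ -4.5 from B, and Firm B gets 3.5 ≥ -7.5 from B — Nash equilibrium.
(A, B): Firm B prefers A (3.5 > -7.5) — not an equilibrium.
(B, A): Firm A prefers A (5 > -4.5) — not an equilibrium.
(B, B): Firm A prefers A (6 > 5); Firm B prefers A (-6 > -9) — not an equilibrium.

(A, A)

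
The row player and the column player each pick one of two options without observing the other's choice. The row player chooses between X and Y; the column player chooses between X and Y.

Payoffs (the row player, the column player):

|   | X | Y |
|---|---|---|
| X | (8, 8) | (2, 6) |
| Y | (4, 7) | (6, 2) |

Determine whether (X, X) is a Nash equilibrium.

Yes

At (X, X), the row player earns 8; switching to Y would give 4, so the row player has no profitable deviation.
The column player earns 8; switching to Y would give 6, so the column player has no profitable deviation.
Neither player can gain by a unilateral deviation, so this profile is a Nash equilibrium.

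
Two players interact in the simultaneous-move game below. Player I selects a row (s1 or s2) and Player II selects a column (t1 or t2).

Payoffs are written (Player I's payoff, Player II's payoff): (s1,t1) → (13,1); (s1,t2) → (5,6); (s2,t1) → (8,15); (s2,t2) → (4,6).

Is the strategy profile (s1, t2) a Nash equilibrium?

Yes

At (s1, t2), Player I earns 5; switching to s2 would give 4, so Player I has no profitable deviation.
Player II earns 6; switching to t1 would give 1, so Player II has no profitable deviation.
Neither player can gain by a unilateral deviation, so this profile is a Nash equilibrium.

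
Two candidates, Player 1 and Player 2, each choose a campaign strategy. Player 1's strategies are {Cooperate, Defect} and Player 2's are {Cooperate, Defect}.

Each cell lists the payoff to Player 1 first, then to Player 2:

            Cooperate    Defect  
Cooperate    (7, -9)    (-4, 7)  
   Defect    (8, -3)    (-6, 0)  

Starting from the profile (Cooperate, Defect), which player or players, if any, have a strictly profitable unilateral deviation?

Neither

Player 1 at (Cooperate, Defect) earns -4; deviating to Defect yields -6 — not better.
Player 2 earns 7; deviating to Cooperate yields -9 — not better.
Neither player can strictly improve; the profile is a Nash equilibrium.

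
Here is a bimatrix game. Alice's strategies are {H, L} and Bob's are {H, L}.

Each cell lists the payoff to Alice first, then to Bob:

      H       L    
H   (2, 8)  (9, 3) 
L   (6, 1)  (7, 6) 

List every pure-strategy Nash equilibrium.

(H, H): Alice prefers L (6 > 2) — not an equilibrium.
(H, L): Bob prefers H (8 > 3) — not an equilibrium.
(L, H): Bob prefers L (6 > 1) — not an equilibrium.
(L, L): Alice prefers H (9 > 7) — not an equilibrium.

none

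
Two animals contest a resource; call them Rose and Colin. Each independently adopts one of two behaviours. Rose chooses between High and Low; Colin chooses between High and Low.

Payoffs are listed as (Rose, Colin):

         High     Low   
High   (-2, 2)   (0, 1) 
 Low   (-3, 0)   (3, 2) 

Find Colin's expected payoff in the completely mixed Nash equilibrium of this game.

4/3

First find p, the probability Rose plays High, from Colin's indifference between High and Low: 2p = p + 2(1−p), giving p = 2/3.
Since Colin is indifferent in equilibrium, Colin's expected payoff equals the payoff from either column against (2/3, 1/3). Using High: 2(2/3) = 4/3.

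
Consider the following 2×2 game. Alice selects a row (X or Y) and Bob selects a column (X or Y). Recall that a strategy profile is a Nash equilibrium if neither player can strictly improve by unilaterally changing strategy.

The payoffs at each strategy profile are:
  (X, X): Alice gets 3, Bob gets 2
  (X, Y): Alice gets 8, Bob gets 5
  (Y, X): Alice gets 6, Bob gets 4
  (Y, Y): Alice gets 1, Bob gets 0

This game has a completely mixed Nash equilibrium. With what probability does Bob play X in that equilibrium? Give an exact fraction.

7/10

Let q be the probability that Bob plays X. In a completely mixed equilibrium, Alice must be indifferent between X and Y.
Alice's expected payoff from X is 3q + 8(1−q); from Y it is 6q + (1−q).
Setting these equal: −5q + 8 = 5q + 1, so q = 7/10.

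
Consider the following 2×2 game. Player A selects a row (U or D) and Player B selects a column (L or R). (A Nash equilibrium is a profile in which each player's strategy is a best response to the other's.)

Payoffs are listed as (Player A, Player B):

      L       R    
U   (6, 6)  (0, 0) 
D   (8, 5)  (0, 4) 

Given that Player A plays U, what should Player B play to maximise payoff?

Against U, Player B earns 6 from L and 0 from R.
So L is the best response.

L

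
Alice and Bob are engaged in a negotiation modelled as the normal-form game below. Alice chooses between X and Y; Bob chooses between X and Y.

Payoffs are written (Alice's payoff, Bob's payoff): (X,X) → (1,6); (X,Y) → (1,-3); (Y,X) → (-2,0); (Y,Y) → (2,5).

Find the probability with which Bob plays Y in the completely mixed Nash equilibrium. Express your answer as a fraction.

Let y be the probability that Bob plays X. In a completely mixed equilibrium, Alice must be indifferent between X and Y.
Alice's expected payoff from X is y + (1−y); from Y it is −2y + 2(1−y).
Setting these equal: 1 = −4y + 2, so y = 1/4.
Therefore Bob plays Y with probability 1 − 1/4 = 3/4.

3/4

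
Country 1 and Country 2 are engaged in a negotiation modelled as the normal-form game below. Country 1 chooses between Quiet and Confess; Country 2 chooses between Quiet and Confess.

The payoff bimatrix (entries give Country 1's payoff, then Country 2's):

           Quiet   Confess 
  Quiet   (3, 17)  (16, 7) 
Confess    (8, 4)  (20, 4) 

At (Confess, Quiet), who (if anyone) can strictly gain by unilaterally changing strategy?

Neither

Country 1 at (Confess, Quiet) earns 8; deviating to Quiet yields 3 — not better.
Country 2 earns 4; deviating to Confess yields 4 — not better.
Neither player can strictly improve; the profile is a Nash equilibrium.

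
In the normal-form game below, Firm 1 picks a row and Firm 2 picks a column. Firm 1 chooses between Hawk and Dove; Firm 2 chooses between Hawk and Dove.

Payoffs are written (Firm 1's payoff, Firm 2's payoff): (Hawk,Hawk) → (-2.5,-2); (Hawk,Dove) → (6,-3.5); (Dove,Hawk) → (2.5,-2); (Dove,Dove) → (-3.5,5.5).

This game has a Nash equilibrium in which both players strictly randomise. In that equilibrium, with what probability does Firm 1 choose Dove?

Let r be the probability that Firm 1 plays Hawk. In a completely mixed equilibrium, Firm 2 must be indifferent between Hawk and Dove.
Firm 2's expected payoff from Hawk is −2r − 2(1−r); from Dove it is −3.5r + 5.5(1−r).
Setting these equal: -2 = −9r + 5.5, so r = 5/6.
Therefore Firm 1 plays Dove with probability 1 − 5/6 = 1/6.

1/6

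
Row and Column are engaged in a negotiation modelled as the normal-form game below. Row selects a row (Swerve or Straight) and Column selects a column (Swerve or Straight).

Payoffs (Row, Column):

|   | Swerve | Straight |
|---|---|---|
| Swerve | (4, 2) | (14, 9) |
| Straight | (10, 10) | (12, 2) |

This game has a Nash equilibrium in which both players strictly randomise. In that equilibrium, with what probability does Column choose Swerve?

Let y be the probability that Column plays Swerve. In a completely mixed equilibrium, Row must be indifferent between Swerve and Straight.
Row's expected payoff from Swerve is 4y + 14(1−y); from Straight it is 10y + 12(1−y).
Setting these equal: −10y + 14 = −2y + 12, so y = 1/4.

1/4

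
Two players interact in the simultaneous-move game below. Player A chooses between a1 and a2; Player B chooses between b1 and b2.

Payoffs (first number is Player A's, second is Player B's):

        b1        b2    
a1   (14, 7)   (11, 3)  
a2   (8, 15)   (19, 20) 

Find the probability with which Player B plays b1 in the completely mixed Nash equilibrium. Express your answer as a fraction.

Let y be the probability that Player B plays b1. In a completely mixed equilibrium, Player A must be indifferent between a1 and a2.
Player A's expected payoff from a1 is 14y + 11(1−y); from a2 it is 8y + 19(1−y).
Setting these equal: 3y + 11 = −11y + 19, so y = 4/7.

4/7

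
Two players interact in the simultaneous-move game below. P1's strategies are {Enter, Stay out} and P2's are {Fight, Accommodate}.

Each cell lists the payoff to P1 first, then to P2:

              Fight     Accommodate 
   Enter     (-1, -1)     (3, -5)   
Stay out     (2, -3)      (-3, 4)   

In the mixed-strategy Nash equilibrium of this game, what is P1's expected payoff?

1/3

First find y, the probability P2 plays Fight, from P1's indifference between Enter and Stay out: −y + 3(1−y) = 2y − 3(1−y), giving y = 2/3.
Since P1 is indifferent in equilibrium, P1's expected payoff equals the payoff from either row against (2/3, 1/3). Using Enter: −(2/3) + 3(1/3) = 1/3.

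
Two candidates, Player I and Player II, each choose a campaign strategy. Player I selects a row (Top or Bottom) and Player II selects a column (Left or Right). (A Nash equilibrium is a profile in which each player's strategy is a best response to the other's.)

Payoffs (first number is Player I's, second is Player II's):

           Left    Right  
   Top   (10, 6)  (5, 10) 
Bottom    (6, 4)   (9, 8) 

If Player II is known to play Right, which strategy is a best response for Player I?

Against Right, Player I earns 5 from Top and 9 from Bottom.
So Bottom is the best response.

Bottom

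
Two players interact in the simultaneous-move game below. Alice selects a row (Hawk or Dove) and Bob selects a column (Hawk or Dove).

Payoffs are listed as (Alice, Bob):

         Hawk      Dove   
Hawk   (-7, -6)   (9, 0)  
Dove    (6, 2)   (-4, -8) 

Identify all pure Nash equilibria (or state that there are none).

(Hawk, Dove) and (Dove, Hawk)

(Hawk, Hawk): Alice prefers Dove (6 > -7); Bob prefers Dove (0 > -6) — not an equilibrium.
(Hawk, Dove): Alice gets 9 ≥ -4 from Dove, and Bob gets 0 ≥ -6 from Hawk — Nash equilibrium.
(Dove, Hawk): Alice gets 6 ≥ -7 from Hawk, and Bob gets 2 ≥ -8 from Dove — Nash equilibrium.
(Dove, Dove): Alice prefers Hawk (9 > -4); Bob prefers Hawk (2 > -8) — not an equilibrium.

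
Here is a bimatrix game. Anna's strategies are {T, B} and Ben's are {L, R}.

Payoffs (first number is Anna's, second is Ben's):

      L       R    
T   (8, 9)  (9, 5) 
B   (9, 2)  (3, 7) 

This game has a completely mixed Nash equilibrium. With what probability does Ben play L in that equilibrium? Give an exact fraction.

Let y be the probability that Ben plays L. In a completely mixed equilibrium, Anna must be indifferent between T and B.
Anna's expected payoff from T is 8y + 9(1−y); from B it is 9y + 3(1−y).
Setting these equal: −y + 9 = 6y + 3, so y = 6/7.

6/7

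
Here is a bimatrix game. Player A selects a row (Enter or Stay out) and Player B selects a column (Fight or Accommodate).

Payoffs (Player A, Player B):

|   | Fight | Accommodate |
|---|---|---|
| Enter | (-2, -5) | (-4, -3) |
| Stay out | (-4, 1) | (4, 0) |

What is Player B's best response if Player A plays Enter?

Against Enter, Player B earns -5 from Fight and -3 from Accommodate.
So Accommodate is the best response.

Accommodate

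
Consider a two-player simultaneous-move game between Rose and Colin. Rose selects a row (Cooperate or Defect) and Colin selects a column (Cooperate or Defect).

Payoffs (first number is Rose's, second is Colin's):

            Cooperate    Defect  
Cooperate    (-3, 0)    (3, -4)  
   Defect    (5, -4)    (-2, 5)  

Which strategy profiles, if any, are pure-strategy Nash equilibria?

(Cooperate, Cooperate): Rose prefers Defect (5 > -3) — not an equilibrium.
(Cooperate, Defect): Colin prefers Cooperate (0 > -4) — not an equilibrium.
(Defect, Cooperate): Colin prefers Defect (5 > -4) — not an equilibrium.
(Defect, Defect): Rose prefers Cooperate (3 > -2) — not an equilibrium.

none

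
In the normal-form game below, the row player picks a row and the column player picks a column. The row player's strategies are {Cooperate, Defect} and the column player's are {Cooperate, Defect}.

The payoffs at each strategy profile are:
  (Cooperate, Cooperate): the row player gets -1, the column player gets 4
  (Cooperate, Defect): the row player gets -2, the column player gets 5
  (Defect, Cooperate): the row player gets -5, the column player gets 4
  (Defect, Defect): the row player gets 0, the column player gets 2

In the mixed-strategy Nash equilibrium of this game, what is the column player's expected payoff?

First find x, the probability the row player plays Cooperate, from the column player's indifference between Cooperate and Defect: 4x + 4(1−x) = 5x + 2(1−x), giving x = 2/3.
Since the column player is indifferent in equilibrium, the column player's expected payoff equals the payoff from either column against (2/3, 1/3). Using Cooperate: 4(2/3) + 4(1/3) = 4.

4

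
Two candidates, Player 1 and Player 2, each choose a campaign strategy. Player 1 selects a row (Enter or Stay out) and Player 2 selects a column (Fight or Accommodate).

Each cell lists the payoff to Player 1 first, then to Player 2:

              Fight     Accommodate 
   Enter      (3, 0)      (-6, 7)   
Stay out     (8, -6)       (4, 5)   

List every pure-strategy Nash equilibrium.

(Enter, Fight): Player 1 prefers Stay out (8 > 3); Player 2 prefers Accommodate (7 > 0) — not an equilibrium.
(Enter, Accommodate): Player 1 prefers Stay out (4 > -6) — not an equilibrium.
(Stay out, Fight): Player 2 prefers Accommodate (5 > -6) — not an equilibrium.
(Stay out, Accommodate): Player 1 gets 4 ≥ -6 from Enter, and Player 2 gets 5 ≥ -6 from Fight — Nash equilibrium.

(Stay out, Accommodate)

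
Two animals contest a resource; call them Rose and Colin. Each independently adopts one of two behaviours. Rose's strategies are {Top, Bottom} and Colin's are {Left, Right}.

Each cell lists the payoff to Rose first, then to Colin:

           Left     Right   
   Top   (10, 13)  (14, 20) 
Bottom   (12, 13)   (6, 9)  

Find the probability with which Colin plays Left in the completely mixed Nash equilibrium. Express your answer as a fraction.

4/5

Let q be the probability that Colin plays Left. In a completely mixed equilibrium, Rose must be indifferent between Top and Bottom.
Rose's expected payoff from Top is 10q + 14(1−q); from Bottom it is 12q + 6(1−q).
Setting these equal: −4q + 14 = 6q + 6, so q = 4/5.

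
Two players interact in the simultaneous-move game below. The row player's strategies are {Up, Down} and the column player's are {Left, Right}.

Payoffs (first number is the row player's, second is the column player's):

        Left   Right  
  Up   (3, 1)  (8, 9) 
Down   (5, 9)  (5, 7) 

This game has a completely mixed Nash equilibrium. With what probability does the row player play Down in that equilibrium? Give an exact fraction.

4/5

Let r be the probability that the row player plays Up. In a completely mixed equilibrium, the column player must be indifferent between Left and Right.
The column player's expected payoff from Left is r + 9(1−r); from Right it is 9r + 7(1−r).
Setting these equal: −8r + 9 = 2r + 7, so r = 1/5.
Therefore the row player plays Down with probability 1 − 1/5 = 4/5.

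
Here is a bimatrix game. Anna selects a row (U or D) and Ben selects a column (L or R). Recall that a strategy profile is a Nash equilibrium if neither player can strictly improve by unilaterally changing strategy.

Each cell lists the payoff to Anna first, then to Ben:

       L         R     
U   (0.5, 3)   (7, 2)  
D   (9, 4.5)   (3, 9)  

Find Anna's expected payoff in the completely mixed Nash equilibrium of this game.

123/25

First find q, the probability Ben plays L, from Anna's indifference between U and D: 0.5q + 7(1−q) = 9q + 3(1−q), giving q = 8/25.
Since Anna is indifferent in equilibrium, Anna's expected payoff equals the payoff from either row against (8/25, 17/25). Using U: 0.5(8/25) + 7(17/25) = 123/25.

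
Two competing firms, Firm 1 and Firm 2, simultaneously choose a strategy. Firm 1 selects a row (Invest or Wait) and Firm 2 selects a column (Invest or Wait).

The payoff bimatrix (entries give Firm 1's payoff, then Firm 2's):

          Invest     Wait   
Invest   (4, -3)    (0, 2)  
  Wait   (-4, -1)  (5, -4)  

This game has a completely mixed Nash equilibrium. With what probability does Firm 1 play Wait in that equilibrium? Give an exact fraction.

5/8

Let r be the probability that Firm 1 plays Invest. In a completely mixed equilibrium, Firm 2 must be indifferent between Invest and Wait.
Firm 2's expected payoff from Invest is −3r − (1−r); from Wait it is 2r − 4(1−r).
Setting these equal: −2r − 1 = 6r − 4, so r = 3/8.
Therefore Firm 1 plays Wait with probability 1 − 3/8 = 5/8.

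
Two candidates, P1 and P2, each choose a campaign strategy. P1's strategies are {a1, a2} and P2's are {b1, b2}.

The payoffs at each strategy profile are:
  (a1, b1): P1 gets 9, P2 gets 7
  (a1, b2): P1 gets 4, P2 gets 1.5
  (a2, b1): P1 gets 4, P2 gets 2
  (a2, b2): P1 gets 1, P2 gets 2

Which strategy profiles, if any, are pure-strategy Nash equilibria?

(a1, b1): P1 gets 9 ≥ 4 from a2, and P2 gets 7 ≥ 1.5 from b2 — Nash equilibrium.
(a1, b2): P2 prefers b1 (7 > 1.5) — not an equilibrium.
(a2, b1): P1 prefers a1 (9 > 4) — not an equilibrium.
(a2, b2): P1 prefers a1 (4 > 1) — not an equilibrium.

(a1, b1)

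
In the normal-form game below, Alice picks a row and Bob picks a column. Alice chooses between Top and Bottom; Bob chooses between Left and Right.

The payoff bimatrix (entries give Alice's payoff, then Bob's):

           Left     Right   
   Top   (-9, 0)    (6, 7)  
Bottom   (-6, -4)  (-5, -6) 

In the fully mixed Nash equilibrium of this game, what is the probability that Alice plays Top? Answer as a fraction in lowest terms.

Let x be the probability that Alice plays Top. In a completely mixed equilibrium, Bob must be indifferent between Left and Right.
Bob's expected payoff from Left is −4(1−x); from Right it is 7x − 6(1−x).
Setting these equal: 4x − 4 = 13x − 6, so x = 2/9.

2/9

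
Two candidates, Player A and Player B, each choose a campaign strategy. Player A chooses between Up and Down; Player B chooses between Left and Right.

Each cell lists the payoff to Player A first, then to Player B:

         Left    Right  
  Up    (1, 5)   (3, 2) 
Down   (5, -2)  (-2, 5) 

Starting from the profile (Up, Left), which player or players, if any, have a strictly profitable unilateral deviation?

Player A

Player A at (Up, Left) earns 1; deviating to Down yields 5 — a strict improvement.
Player B earns 5; deviating to Right yields 2 — not better.
Only Player A has a strictly profitable deviation.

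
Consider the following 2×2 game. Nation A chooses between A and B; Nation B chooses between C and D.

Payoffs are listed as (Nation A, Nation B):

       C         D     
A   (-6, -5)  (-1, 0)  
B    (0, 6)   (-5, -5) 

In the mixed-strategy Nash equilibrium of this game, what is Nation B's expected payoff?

-25/16

First find p, the probability Nation A plays A, from Nation B's indifference between C and D: −5p + 6(1−p) = −5(1−p), giving p = 11/16.
Since Nation B is indifferent in equilibrium, Nation B's expected payoff equals the payoff from either column against (11/16, 5/16). Using C: −5(11/16) + 6(5/16) = -25/16.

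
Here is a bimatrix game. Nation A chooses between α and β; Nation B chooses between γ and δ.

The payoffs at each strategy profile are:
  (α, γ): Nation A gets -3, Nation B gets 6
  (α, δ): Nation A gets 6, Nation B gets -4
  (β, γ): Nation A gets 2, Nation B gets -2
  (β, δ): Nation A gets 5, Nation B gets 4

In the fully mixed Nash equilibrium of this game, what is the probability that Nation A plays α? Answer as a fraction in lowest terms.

Let x be the probability that Nation A plays α. In a completely mixed equilibrium, Nation B must be indifferent between γ and δ.
Nation B's expected payoff from γ is 6x − 2(1−x); from δ it is −4x + 4(1−x).
Setting these equal: 8x − 2 = −8x + 4, so x = 3/8.

3/8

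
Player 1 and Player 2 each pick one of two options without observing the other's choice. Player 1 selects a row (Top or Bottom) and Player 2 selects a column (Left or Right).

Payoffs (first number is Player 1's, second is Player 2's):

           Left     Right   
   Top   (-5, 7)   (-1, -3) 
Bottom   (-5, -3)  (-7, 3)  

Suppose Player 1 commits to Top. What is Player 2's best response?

Left

Against Top, Player 2 earns 7 from Left and -3 from Right.
So Left is the best response.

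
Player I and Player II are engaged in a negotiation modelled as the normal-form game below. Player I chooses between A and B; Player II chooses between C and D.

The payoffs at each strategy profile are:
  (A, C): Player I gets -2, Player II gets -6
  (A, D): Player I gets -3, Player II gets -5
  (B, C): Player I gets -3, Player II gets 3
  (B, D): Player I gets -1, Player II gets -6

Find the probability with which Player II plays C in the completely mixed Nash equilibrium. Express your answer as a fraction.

Let c be the probability that Player II plays C. In a completely mixed equilibrium, Player I must be indifferent between A and B.
Player I's expected payoff from A is −2c − 3(1−c); from B it is −3c − (1−c).
Setting these equal: c − 3 = −2c − 1, so c = 2/3.

2/3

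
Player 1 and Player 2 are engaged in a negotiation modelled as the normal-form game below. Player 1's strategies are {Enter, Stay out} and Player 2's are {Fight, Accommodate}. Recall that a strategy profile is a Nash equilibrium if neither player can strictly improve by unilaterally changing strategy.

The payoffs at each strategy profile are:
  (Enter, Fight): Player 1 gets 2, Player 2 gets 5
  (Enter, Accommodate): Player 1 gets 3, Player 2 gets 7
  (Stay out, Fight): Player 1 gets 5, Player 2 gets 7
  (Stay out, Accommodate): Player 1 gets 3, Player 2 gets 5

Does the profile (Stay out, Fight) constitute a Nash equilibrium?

At (Stay out, Fight), Player 1 earns 5; switching to Enter would give 2, so Player 1 has no profitable deviation.
Player 2 earns 7; switching to Accommodate would give 5, so Player 2 has no profitable deviation.
Neither player can gain by a unilateral deviation, so this profile is a Nash equilibrium.

Yes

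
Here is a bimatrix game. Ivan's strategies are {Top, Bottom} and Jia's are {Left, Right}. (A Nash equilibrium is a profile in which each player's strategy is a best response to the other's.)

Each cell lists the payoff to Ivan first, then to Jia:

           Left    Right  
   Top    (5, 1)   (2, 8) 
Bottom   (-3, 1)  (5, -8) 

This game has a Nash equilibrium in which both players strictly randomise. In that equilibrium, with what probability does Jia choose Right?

8/11

Let q be the probability that Jia plays Left. In a completely mixed equilibrium, Ivan must be indifferent between Top and Bottom.
Ivan's expected payoff from Top is 5q + 2(1−q); from Bottom it is −3q + 5(1−q).
Setting these equal: 3q + 2 = −8q + 5, so q = 3/11.
Therefore Jia plays Right with probability 1 − 3/11 = 8/11.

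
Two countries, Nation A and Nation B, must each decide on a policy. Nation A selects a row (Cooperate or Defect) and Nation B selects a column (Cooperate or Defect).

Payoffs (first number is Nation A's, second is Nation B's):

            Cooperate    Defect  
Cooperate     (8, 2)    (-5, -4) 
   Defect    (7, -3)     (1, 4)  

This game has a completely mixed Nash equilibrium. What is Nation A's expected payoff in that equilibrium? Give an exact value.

43/7

First find y, the probability Nation B plays Cooperate, from Nation A's indifference between Cooperate and Defect: 8y − 5(1−y) = 7y + (1−y), giving y = 6/7.
Since Nation A is indifferent in equilibrium, Nation A's expected payoff equals the payoff from either row against (6/7, 1/7). Using Cooperate: 8(6/7) − 5(1/7) = 43/7.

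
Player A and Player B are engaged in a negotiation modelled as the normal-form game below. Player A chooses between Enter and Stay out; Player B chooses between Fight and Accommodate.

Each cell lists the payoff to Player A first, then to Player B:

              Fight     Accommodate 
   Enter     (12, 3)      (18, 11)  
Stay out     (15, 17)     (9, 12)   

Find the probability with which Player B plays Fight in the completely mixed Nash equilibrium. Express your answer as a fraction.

Let y be the probability that Player B plays Fight. In a completely mixed equilibrium, Player A must be indifferent between Enter and Stay out.
Player A's expected payoff from Enter is 12y + 18(1−y); from Stay out it is 15y + 9(1−y).
Setting these equal: −6y + 18 = 6y + 9, so y = 3/4.

3/4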